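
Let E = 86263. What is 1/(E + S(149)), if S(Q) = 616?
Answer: 1/86879 ≈ 1.1510e-5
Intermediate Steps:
1/(E + S(149)) = 1/(86263 + 616) = 1/86879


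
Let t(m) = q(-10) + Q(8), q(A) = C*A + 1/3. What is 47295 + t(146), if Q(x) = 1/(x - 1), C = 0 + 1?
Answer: 992995/21 ≈ 47286.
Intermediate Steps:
C = 1
q(A) = ⅓ + A (q(A) = 1*A + 1/3 = A + ⅓ = ⅓ + A)
Q(x) = 1/(-1 + x)
t(m) = -200/21 (t(m) = (⅓ - 10) + 1/(-1 + 8) = -29/3 + 1/7 = -29/3 + ⅐ = -200/21)
47295 + t(146) = 47295 - 200/21 = 992995/21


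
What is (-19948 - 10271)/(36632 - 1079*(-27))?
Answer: -4317/9395 ≈ -0.45950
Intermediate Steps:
(-19948 - 10271)/(36632 - 1079*(-27)) = -30219/(36632 + 29133) = -30219/65765 = -30219*1/65765 = -4317/9395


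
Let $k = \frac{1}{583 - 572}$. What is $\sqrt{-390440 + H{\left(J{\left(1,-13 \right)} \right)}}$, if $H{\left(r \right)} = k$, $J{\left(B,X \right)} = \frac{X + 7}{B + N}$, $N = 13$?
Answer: $\frac{i \sqrt{47243229}}{11} \approx 624.85 i$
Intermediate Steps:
$J{\left(B,X \right)} = \frac{7 + X}{13 + B}$ ($J{\left(B,X \right)} = \frac{X + 7}{B + 13} = \frac{7 + X}{13 + B}$)
$k = \frac{1}{11} \approx 0.090909$
$H{\left(r \right)} = \frac{1}{11}$
$\sqrt{-390440 + H{\left(J{\left(1,-13 \right)} \right)}} = \sqrt{-390440 + \frac{1}{11}} = \sqrt{- \frac{4294839}{11}} = \frac{i \sqrt{47243229}}{11}$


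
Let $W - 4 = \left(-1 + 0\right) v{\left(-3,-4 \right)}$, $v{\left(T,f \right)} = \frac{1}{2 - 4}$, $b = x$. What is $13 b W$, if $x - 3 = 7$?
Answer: $585$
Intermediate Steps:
$x = 10$ ($x = 3 + 7 = 10$)
$b = 10$
$v{\left(T,f \right)} = - \frac{1}{2}$ ($v{\left(T,f \right)} = \frac{1}{-2} = - \frac{1}{2}$)
$W = \frac{9}{2}$ ($W = 4 + \left(-1 + 0\right) \left(- \frac{1}{2}\right) = 4 - - \frac{1}{2} = 4 + \frac{1}{2} = \frac{9}{2} \approx 4.5$)
$13 b W = 13 \cdot 10 \cdot \frac{9}{2} = 130 \cdot \frac{9}{2} = 585$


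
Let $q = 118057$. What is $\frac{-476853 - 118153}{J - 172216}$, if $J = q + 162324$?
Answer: $- \frac{595006}{108165} \approx -5.5009$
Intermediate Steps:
$J = 280381$ ($J = 118057 + 162324 = 280381$)
$\frac{-476853 - 118153}{J - 172216} = \frac{-476853 - 118153}{280381 - 172216} = - \frac{595006}{108165}$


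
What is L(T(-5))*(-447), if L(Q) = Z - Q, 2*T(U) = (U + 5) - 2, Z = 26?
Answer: -12069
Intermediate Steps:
T(U) = 3/2 + U/2 (T(U) = ((U + 5) - 2)/2 = ((5 + U) - 2)/2 = (3 + U)/2 = 3/2 + U/2)
L(Q) = 26 - Q
L(T(-5))*(-447) = (26 - (3/2 + (½)*(-5)))*(-447) = (26 - (3/2 - 5/2))*(-447) = (26 - 1*(-1))*(-447) = (26 + 1)*(-447) = 27*(-447) = -12069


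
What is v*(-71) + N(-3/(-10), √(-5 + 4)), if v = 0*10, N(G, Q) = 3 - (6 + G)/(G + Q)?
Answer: 138/109 + 630*I/109 ≈ 1.2661 + 5.7798*I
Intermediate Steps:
N(G, Q) = 3 - (6 + G)/(G + Q)
v = 0
v*(-71) + N(-3/(-10), √(-5 + 4)) = 0*(-71) + (-6 + 2*(-3/(-10)) + 3*√(-5 + 4))/(-3/(-10) + √(-5 + 4)) = 0 + (-6 + 2*(-3*(-⅒)) + 3*√(-1))/(-3*(-⅒) + √(-1)) = 0 + (-6 + 2*(3/10) + 3*I)/(3/10 + I) = 0 + (100*(3/10 - I)/109)*(-6 + ⅗ + 3*I) = 0 + (100*(3/10 - I)/109)*(-27/5 + 3*I) = 0 + 100*(-27/5 + 3*I)*(3/10 - I)/109 = 100*(-27/5 + 3*I)*(3/10 - I)/109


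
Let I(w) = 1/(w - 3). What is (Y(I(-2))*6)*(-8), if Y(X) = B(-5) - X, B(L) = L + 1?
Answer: 912/5 ≈ 182.40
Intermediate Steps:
I(w) = 1/(-3 + w)
B(L) = 1 + L
Y(X) = -4 - X (Y(X) = (1 - 5) - X = -4 - X)
(Y(I(-2))*6)*(-8) = ((-4 - 1/(-3 - 2))*6)*(-8) = ((-4 - 1/(-5))*6)*(-8) = ((-4 - 1*(-1/5))*6)*(-8) = ((-4 + 1/5)*6)*(-8) = -19/5*6*(-8) = -114/5*(-8) = 912/5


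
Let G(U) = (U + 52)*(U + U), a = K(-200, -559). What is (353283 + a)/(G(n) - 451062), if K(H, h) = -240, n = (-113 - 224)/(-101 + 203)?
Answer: -1836529686/2348098403 ≈ -0.78214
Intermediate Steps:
n = -337/102 ≈ -3.3039
a = -240
G(U) = 2*U*(52 + U) (G(U) = (52 + U)*(2*U) = 2*U*(52 + U))
(353283 + a)/(G(n) - 451062) = (353283 - 240)/(2*(-337/102)*(52 - 337/102) - 451062) = 353043/(2*(-337/102)*(4967/102) - 451062) = 353043/(-1673879/5202 - 451062) = 353043/(-2348098403/5202) = 353043*(-5202/2348098403) = -1836529686/2348098403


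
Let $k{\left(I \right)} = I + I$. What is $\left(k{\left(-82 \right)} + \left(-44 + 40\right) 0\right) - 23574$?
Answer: $-23738$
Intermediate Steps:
$k{\left(I \right)} = 2 I$
$\left(k{\left(-82 \right)} + \left(-44 + 40\right) 0\right) - 23574 = \left(2 \left(-82\right) + \left(-44 + 40\right) 0\right) - 23574 = \left(-164 - 0\right) - 23574 = \left(-164 + 0\right) - 23574 = -164 - 23574 = -23738$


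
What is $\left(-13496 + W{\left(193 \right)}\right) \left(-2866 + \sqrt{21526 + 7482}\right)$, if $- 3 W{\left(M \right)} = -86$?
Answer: $\frac{115792132}{3} - \frac{1131256 \sqrt{37}}{3} \approx 3.6304 \cdot 10^{7}$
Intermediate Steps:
$W{\left(M \right)} = \frac{86}{3}$ ($W{\left(M \right)} = \left(- \frac{1}{3}\right) \left(-86\right) = \frac{86}{3}$)
$\left(-13496 + W{\left(193 \right)}\right) \left(-2866 + \sqrt{21526 + 7482}\right) = \left(-13496 + \frac{86}{3}\right) \left(-2866 + \sqrt{21526 + 7482}\right) = - \frac{40402 \left(-2866 + \sqrt{29008}\right)}{3} = - \frac{40402 \left(-2866 + 28 \sqrt{37}\right)}{3} = \frac{115792132}{3} - \frac{1131256 \sqrt{37}}{3}$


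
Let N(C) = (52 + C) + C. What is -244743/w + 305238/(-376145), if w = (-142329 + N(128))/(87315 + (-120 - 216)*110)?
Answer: 421416393666357/4856408095 ≈ 86775.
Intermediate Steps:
N(C) = 52 + 2*C
w = -142021/50355 (w = (-142329 + (52 + 2*128))/(87315 + (-120 - 216)*110) = (-142329 + (52 + 256))/(87315 - 336*110) = (-142329 + 308)/(87315 - 36960) = -142021/50355 ≈ -2.8204)
-244743/w + 305238/(-376145) = -244743/(-142021/50355) + 305238/(-376145) = -244743*(-50355/142021) + 305238*(-1/376145) = 12324033765/142021 - 305238/376145 = 421416393666357/4856408095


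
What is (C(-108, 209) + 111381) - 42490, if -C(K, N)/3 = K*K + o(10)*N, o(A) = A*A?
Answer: -28801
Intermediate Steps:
o(A) = A²
C(K, N) = -300*N - 3*K² (C(K, N) = -3*(K*K + 10²*N) = -3*(K² + 100*N) = -300*N - 3*K²)
(C(-108, 209) + 111381) - 42490 = ((-300*209 - 3*(-108)²) + 111381) - 42490 = ((-62700 - 3*11664) + 111381) - 42490 = ((-62700 - 34992) + 111381) - 42490 = (-97692 + 111381) - 42490 = 13689 - 42490 = -28801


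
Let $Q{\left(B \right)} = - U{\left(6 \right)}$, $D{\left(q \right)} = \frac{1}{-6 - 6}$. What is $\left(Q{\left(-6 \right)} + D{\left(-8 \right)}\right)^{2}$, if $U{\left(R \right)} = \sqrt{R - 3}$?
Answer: $\frac{433}{144} + \frac{\sqrt{3}}{6} \approx 3.2956$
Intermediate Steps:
$U{\left(R \right)} = \sqrt{-3 + R}$
$D{\left(q \right)} = - \frac{1}{12}$ ($D{\left(q \right)} = \frac{1}{-12} = - \frac{1}{12}$)
$Q{\left(B \right)} = - \sqrt{3}$ ($Q{\left(B \right)} = - \sqrt{-3 + 6} = - \sqrt{3}$)
$\left(Q{\left(-6 \right)} + D{\left(-8 \right)}\right)^{2} = \left(- \sqrt{3} - \frac{1}{12}\right)^{2} = \left(- \frac{1}{12} - \sqrt{3}\right)^{2}$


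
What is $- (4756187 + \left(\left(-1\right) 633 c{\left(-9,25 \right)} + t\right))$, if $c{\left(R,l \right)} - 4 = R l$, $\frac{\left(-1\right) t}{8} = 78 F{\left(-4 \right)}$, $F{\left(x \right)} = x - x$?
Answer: $-4896080$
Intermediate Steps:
$F{\left(x \right)} = 0$
$t = 0$ ($t = - 8 \cdot 78 \cdot 0 = \left(-8\right) 0 = 0$)
$c{\left(R,l \right)} = 4 + R l$
$- (4756187 + \left(\left(-1\right) 633 c{\left(-9,25 \right)} + t\right)) = - (4756187 + \left(\left(-1\right) 633 \left(4 - 225\right) + 0\right)) = - (4756187 + \left(- 633 \left(4 - 225\right) + 0\right)) = - (4756187 + \left(\left(-633\right) \left(-221\right) + 0\right)) = - (4756187 + \left(139893 + 0\right)) = - (4756187 + 139893) = \left(-1\right) 4896080 = -4896080$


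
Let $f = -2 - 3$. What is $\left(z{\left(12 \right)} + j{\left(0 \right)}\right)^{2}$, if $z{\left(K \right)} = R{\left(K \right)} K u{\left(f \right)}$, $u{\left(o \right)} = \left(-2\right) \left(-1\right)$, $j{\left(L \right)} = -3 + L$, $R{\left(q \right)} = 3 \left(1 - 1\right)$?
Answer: $9$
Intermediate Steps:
$R{\left(q \right)} = 0$ ($R{\left(q \right)} = 3 \cdot 0 = 0$)
$f = -5$ ($f = -2 - 3 = -5$)
$u{\left(o \right)} = 2$
$z{\left(K \right)} = 0$ ($z{\left(K \right)} = 0 K 2 = 0 \cdot 2 = 0$)
$\left(z{\left(12 \right)} + j{\left(0 \right)}\right)^{2} = \left(0 + \left(-3 + 0\right)\right)^{2} = \left(0 - 3\right)^{2} = \left(-3\right)^{2} = 9$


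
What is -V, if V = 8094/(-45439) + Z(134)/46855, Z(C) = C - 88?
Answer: 377154176/2129044345 ≈ 0.17715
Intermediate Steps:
Z(C) = -88 + C
V = -377154176/2129044345 (V = 8094/(-45439) + (-88 + 134)/46855 = 8094*(-1/45439) + 46*(1/46855) = -8094/45439 + 46/46855 = -377154176/2129044345 ≈ -0.17715)
-V = -1*(-377154176/2129044345) = 377154176/2129044345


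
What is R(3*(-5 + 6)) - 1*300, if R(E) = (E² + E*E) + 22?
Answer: -260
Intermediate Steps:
R(E) = 22 + 2*E² (R(E) = (E² + E²) + 22 = 2*E² + 22 = 22 + 2*E²)
R(3*(-5 + 6)) - 1*300 = (22 + 2*(3*(-5 + 6))²) - 1*300 = (22 + 2*(3*1)²) - 300 = (22 + 2*3²) - 300 = (22 + 2*9) - 300 = (22 + 18) - 300 = 40 - 300 = -260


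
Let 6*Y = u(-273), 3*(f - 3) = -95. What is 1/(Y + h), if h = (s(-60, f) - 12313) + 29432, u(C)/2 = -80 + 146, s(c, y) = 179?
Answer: 1/17320 ≈ 5.7737e-5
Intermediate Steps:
f = -86/3 (f = 3 + (1/3)*(-95) = 3 - 95/3 = -86/3 ≈ -28.667)
u(C) = 132 (u(C) = 2*(-80 + 146) = 2*66 = 132)
h = 17298 (h = (179 - 12313) + 29432 = -12134 + 29432 = 17298)
Y = 22 (Y = (1/6)*132 = 22)
1/(Y + h) = 1/(22 + 17298) = 1/17320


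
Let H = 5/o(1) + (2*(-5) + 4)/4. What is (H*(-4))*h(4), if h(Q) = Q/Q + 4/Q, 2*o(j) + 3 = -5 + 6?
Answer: 52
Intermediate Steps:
o(j) = -1 (o(j) = -3/2 + (-5 + 6)/2 = -3/2 + (½)*1 = -3/2 + ½ = -1)
h(Q) = 1 + 4/Q
H = -13/2 (H = 5/(-1) + (2*(-5) + 4)/4 = 5*(-1) + (-10 + 4)*(¼) = -5 - 6*¼ = -5 - 3/2 = -13/2 ≈ -6.5000)
(H*(-4))*h(4) = (-13/2*(-4))*((4 + 4)/4) = 26*((¼)*8) = 26*2 = 52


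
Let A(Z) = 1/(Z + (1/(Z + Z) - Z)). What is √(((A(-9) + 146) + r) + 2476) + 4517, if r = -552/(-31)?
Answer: 4517 + 2*√629889/31 ≈ 4568.2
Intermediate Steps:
A(Z) = 2*Z (A(Z) = 1/(Z + (1/(2*Z) - Z)) = 1/(1/(2*Z)) = 2*Z)
r = 552/31 (r = -552*(-1/31) = 552/31 ≈ 17.806)
√(((A(-9) + 146) + r) + 2476) + 4517 = √(((2*(-9) + 146) + 552/31) + 2476) + 4517 = √(((-18 + 146) + 552/31) + 2476) + 4517 = √((128 + 552/31) + 2476) + 4517 = √(4520/31 + 2476) + 4517 = √(81276/31) + 4517 = 2*√629889/31 + 4517 = 4517 + 2*√629889/31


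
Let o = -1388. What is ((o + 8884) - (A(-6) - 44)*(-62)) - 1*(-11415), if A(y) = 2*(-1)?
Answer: 16059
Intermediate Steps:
A(y) = -2
((o + 8884) - (A(-6) - 44)*(-62)) - 1*(-11415) = ((-1388 + 8884) - (-2 - 44)*(-62)) - 1*(-11415) = (7496 - (-46)*(-62)) + 11415 = (7496 - 1*2852) + 11415 = (7496 - 2852) + 11415 = 4644 + 11415 = 16059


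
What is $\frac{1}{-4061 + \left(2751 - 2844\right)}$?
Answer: $- \frac{1}{4154} \approx -0.00024073$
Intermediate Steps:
$\frac{1}{-4061 + \left(2751 - 2844\right)} = \frac{1}{-4061 - 93} = \frac{1}{-4154} = - \frac{1}{4154}$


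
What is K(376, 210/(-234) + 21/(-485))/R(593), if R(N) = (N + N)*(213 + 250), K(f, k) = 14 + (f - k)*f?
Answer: 1340541197/5193283485 ≈ 0.25813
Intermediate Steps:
K(f, k) = 14 + f*(f - k)
R(N) = 926*N (R(N) = (2*N)*463 = 926*N)
K(376, 210/(-234) + 21/(-485))/R(593) = (14 + 376**2 - 1*376*(210/(-234) + 21/(-485)))/((926*593)) = (14 + 141376 - 1*376*(210*(-1/234) + 21*(-1/485)))/549118 = (14 + 141376 - 1*376*(-35/39 - 21/485))*(1/549118) = (14 + 141376 - 1*376*(-17794/18915))*(1/549118) = (14 + 141376 + 6690544/18915)*(1/549118) = (2681082394/18915)*(1/549118) = 1340541197/5193283485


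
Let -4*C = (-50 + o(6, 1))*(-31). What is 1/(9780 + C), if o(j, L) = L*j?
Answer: 1/9439 ≈ 0.00010594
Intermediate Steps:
C = -341 (C = -(-50 + 1*6)*(-31)/4 = -(-50 + 6)*(-31)/4 = -(-11)*(-31) = -¼*1364 = -341)
1/(9780 + C) = 1/(9780 - 341) = 1/9439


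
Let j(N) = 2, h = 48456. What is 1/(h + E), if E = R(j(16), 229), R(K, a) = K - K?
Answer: 1/48456 ≈ 2.0637e-5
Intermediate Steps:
R(K, a) = 0
E = 0
1/(h + E) = 1/(48456 + 0) = 1/48456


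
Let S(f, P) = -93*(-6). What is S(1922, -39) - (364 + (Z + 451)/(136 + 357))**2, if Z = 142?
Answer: -32280580683/243049 ≈ -1.3282e+5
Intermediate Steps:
S(f, P) = 558
S(1922, -39) - (364 + (Z + 451)/(136 + 357))**2 = 558 - (364 + (142 + 451)/(136 + 357))**2 = 558 - (364 + 593/493)**2 = 558 - (180045/493)**2 = 558 - 1*32416202025/243049 = 558 - 32416202025/243049 = -32280580683/243049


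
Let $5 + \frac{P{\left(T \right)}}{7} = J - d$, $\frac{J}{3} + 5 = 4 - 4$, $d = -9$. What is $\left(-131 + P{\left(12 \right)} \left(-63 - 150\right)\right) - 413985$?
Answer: $-397715$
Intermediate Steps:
$J = -15$ ($J = -15 + 3 \left(4 - 4\right) = -15 + 3 \cdot 0 = -15 + 0 = -15$)
$P{\left(T \right)} = -77$ ($P{\left(T \right)} = -35 + 7 \left(-15 - -9\right) = -35 + 7 \left(-15 + 9\right) = -35 + 7 \left(-6\right) = -35 - 42 = -77$)
$\left(-131 + P{\left(12 \right)} \left(-63 - 150\right)\right) - 413985 = \left(-131 - 77 \left(-63 - 150\right)\right) - 413985 = \left(-131 - -16401\right) - 413985 = \left(-131 + 16401\right) - 413985 = 16270 - 413985 = -397715$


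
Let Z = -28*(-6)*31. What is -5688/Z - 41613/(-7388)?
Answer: 7279065/1603196 ≈ 4.5403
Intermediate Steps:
Z = 5208 (Z = 168*31 = 5208)
-5688/Z - 41613/(-7388) = -5688/5208 - 41613/(-7388) = -5688*1/5208 - 41613*(-1/7388) = -237/217 + 41613/7388 = 7279065/1603196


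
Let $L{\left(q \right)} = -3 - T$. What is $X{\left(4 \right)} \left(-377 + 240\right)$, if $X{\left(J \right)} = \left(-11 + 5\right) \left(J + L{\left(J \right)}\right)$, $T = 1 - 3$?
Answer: $2466$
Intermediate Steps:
$T = -2$ ($T = 1 - 3 = -2$)
$L{\left(q \right)} = -1$ ($L{\left(q \right)} = -3 - -2 = -3 + 2 = -1$)
$X{\left(J \right)} = 6 - 6 J$ ($X{\left(J \right)} = \left(-11 + 5\right) \left(J - 1\right) = - 6 \left(-1 + J\right) = 6 - 6 J$)
$X{\left(4 \right)} \left(-377 + 240\right) = \left(6 - 24\right) \left(-377 + 240\right) = \left(6 - 24\right) \left(-137\right) = \left(-18\right) \left(-137\right) = 2466$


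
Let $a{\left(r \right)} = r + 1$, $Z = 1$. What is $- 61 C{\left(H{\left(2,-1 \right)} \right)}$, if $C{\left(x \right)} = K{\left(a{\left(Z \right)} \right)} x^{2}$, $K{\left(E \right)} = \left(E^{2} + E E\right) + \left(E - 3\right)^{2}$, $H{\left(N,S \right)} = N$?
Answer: $-2196$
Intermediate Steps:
$a{\left(r \right)} = 1 + r$
$K{\left(E \right)} = \left(-3 + E\right)^{2} + 2 E^{2}$ ($K{\left(E \right)} = \left(E^{2} + E^{2}\right) + \left(-3 + E\right)^{2} = 2 E^{2} + \left(-3 + E\right)^{2} = \left(-3 + E\right)^{2} + 2 E^{2}$)
$C{\left(x \right)} = 9 x^{2}$ ($C{\left(x \right)} = \left(\left(-3 + \left(1 + 1\right)\right)^{2} + 2 \left(1 + 1\right)^{2}\right) x^{2} = \left(\left(-3 + 2\right)^{2} + 2 \cdot 2^{2}\right) x^{2} = \left(\left(-1\right)^{2} + 2 \cdot 4\right) x^{2} = \left(1 + 8\right) x^{2} = 9 x^{2}$)
$- 61 C{\left(H{\left(2,-1 \right)} \right)} = - 61 \cdot 9 \cdot 2^{2} = - 61 \cdot 9 \cdot 4 = \left(-61\right) 36 = -2196$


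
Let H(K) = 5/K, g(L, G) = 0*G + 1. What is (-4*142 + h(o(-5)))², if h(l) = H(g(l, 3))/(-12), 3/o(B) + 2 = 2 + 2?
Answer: 46526041/144 ≈ 3.2310e+5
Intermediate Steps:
g(L, G) = 1 (g(L, G) = 0 + 1 = 1)
o(B) = 3/2 (o(B) = 3/(-2 + (2 + 2)) = 3/(-2 + 4) = 3/2)
h(l) = -5/12 (h(l) = (5/1)/(-12) = (5*1)*(-1/12) = 5*(-1/12) = -5/12)
(-4*142 + h(o(-5)))² = (-4*142 - 5/12)² = (-568 - 5/12)² = (-6821/12)² = 46526041/144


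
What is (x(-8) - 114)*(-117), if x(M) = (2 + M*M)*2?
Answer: -2106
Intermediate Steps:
x(M) = 4 + 2*M² (x(M) = (2 + M²)*2 = 4 + 2*M²)
(x(-8) - 114)*(-117) = ((4 + 2*(-8)²) - 114)*(-117) = ((4 + 2*64) - 114)*(-117) = ((4 + 128) - 114)*(-117) = (132 - 114)*(-117) = 18*(-117) = -2106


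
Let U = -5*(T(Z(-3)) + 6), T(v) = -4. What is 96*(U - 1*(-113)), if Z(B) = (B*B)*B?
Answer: 9888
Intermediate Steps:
Z(B) = B³ (Z(B) = B²*B = B³)
U = -10 (U = -5*(-4 + 6) = -5*2 = -10)
96*(U - 1*(-113)) = 96*(-10 - 1*(-113)) = 96*(-10 + 113) = 96*103 = 9888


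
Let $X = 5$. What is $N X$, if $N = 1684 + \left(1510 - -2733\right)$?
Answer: $29635$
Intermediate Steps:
$N = 5927$ ($N = 1684 + \left(1510 + 2733\right) = 1684 + 4243 = 5927$)
$N X = 5927 \cdot 5 = 29635$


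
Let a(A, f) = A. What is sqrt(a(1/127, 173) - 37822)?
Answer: I*sqrt(610030911)/127 ≈ 194.48*I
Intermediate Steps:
sqrt(a(1/127, 173) - 37822) = sqrt(1/127 - 37822) = sqrt(-4803393/127) = I*sqrt(610030911)/127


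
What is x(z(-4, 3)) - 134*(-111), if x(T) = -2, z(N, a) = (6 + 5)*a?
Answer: 14872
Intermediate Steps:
z(N, a) = 11*a
x(z(-4, 3)) - 134*(-111) = -2 - 134*(-111) = -2 + 14874 = 14872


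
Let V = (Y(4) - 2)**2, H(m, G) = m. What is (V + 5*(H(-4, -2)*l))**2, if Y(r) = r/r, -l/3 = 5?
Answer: 90601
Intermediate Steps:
l = -15 (l = -3*5 = -15)
Y(r) = 1
V = 1 (V = (1 - 2)**2 = (-1)**2 = 1)
(V + 5*(H(-4, -2)*l))**2 = (1 + 5*(-4*(-15)))**2 = (1 + 5*60)**2 = (1 + 300)**2 = 301**2 = 90601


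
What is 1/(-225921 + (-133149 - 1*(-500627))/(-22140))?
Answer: -11070/2501129209 ≈ -4.4260e-6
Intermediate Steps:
1/(-225921 + (-133149 - 1*(-500627))/(-22140)) = 1/(-225921 + (-133149 + 500627)*(-1/22140)) = 1/(-225921 + 367478*(-1/22140)) = 1/(-225921 - 183739/11070) = 1/(-2501129209/11070) = -11070/2501129209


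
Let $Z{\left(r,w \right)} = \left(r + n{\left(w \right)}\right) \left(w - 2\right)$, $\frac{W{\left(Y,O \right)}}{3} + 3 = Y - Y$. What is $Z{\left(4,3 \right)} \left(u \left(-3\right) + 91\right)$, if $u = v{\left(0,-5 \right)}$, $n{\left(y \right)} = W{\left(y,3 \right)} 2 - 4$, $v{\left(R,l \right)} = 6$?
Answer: $-1314$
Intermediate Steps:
$W{\left(Y,O \right)} = -9$ ($W{\left(Y,O \right)} = -9 + 3 \left(Y - Y\right) = -9 + 3 \cdot 0 = -9 + 0 = -9$)
$n{\left(y \right)} = -22$ ($n{\left(y \right)} = \left(-9\right) 2 - 4 = -18 - 4 = -22$)
$u = 6$
$Z{\left(r,w \right)} = \left(-22 + r\right) \left(-2 + w\right)$ ($Z{\left(r,w \right)} = \left(r - 22\right) \left(w - 2\right) = \left(-22 + r\right) \left(-2 + w\right)$)
$Z{\left(4,3 \right)} \left(u \left(-3\right) + 91\right) = \left(44 - 66 - 8 + 4 \cdot 3\right) \left(6 \left(-3\right) + 91\right) = \left(44 - 66 - 8 + 12\right) \left(-18 + 91\right) = \left(-18\right) 73 = -1314$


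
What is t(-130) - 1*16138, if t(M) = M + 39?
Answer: -16229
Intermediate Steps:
t(M) = 39 + M
t(-130) - 1*16138 = (39 - 130) - 1*16138 = -91 - 16138 = -16229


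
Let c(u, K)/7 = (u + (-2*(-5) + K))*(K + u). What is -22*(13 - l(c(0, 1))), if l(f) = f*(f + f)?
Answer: 260590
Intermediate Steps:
c(u, K) = 7*(K + u)*(10 + K + u) (c(u, K) = 7*((u + (-2*(-5) + K))*(K + u)) = 7*((u + (10 + K))*(K + u)) = 7*((10 + K + u)*(K + u)) = 7*((K + u)*(10 + K + u)) = 7*(K + u)*(10 + K + u))
l(f) = 2*f² (l(f) = f*(2*f) = 2*f²)
-22*(13 - l(c(0, 1))) = -22*(13 - 2*(7*1² + 7*0² + 70*1 + 70*0 + 14*1*0)²) = -22*(13 - 2*(7*1 + 7*0 + 70 + 0 + 0)²) = -22*(13 - 2*(7 + 0 + 70 + 0 + 0)²) = -22*(13 - 2*77²) = -22*(13 - 2*5929) = -22*(13 - 1*11858) = -22*(13 - 11858) = -22*(-11845) = 260590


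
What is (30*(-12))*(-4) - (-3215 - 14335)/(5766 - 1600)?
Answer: 3008295/2083 ≈ 1444.2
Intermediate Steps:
(30*(-12))*(-4) - (-3215 - 14335)/(5766 - 1600) = -360*(-4) - (-17550)/4166 = 1440 - (-17550)/4166 = 1440 - 1*(-8775/2083) = 1440 + 8775/2083 = 3008295/2083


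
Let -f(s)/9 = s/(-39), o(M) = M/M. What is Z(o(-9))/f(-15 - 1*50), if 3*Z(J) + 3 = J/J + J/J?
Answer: 1/45 ≈ 0.022222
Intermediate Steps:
o(M) = 1
Z(J) = -⅓ (Z(J) = -1 + (J/J + J/J)/3 = -1 + (1 + 1)/3 = -1 + (⅓)*2 = -1 + ⅔ = -⅓)
f(s) = 3*s/13 (f(s) = -9*s/(-39) = -9*s*(-1)/39 = -(-3)*s/13 = 3*s/13)
Z(o(-9))/f(-15 - 1*50) = -13/(3*(-15 - 1*50))/3 = -13/(3*(-15 - 50))/3 = -1/(3*((3/13)*(-65))) = -⅓/(-15) = -⅓*(-1/15) = 1/45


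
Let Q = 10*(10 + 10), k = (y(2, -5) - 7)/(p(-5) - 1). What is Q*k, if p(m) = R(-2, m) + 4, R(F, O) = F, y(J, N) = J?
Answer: -1000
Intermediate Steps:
p(m) = 2 (p(m) = -2 + 4 = 2)
k = -5 (k = (2 - 7)/(2 - 1) = -5/1 = -5*1 = -5)
Q = 200 (Q = 10*20 = 200)
Q*k = 200*(-5) = -1000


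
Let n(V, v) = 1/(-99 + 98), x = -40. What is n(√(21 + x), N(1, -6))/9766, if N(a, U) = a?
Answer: -1/9766 ≈ -0.00010240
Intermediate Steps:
n(V, v) = -1 (n(V, v) = 1/(-1) = -1)
n(√(21 + x), N(1, -6))/9766 = -1/9766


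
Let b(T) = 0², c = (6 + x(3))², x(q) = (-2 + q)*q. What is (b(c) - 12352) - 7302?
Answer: -19654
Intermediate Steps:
x(q) = q*(-2 + q)
c = 81 (c = (6 + 3*(-2 + 3))² = (6 + 3*1)² = (6 + 3)² = 9² = 81)
b(T) = 0
(b(c) - 12352) - 7302 = (0 - 12352) - 7302 = -12352 - 7302 = -19654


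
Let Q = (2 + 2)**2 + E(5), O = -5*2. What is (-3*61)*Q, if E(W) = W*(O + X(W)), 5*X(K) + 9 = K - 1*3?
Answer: 7503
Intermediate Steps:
O = -10
X(K) = -12/5 + K/5 (X(K) = -9/5 + (K - 1*3)/5 = -9/5 + (K - 3)/5 = -9/5 + (-3 + K)/5 = -9/5 + (-3/5 + K/5) = -12/5 + K/5)
E(W) = W*(-62/5 + W/5) (E(W) = W*(-10 + (-12/5 + W/5)) = W*(-62/5 + W/5))
Q = -41 (Q = (2 + 2)**2 + (1/5)*5*(-62 + 5) = 4**2 + (1/5)*5*(-57) = 16 - 57 = -41)
(-3*61)*Q = -3*61*(-41) = -183*(-41) = 7503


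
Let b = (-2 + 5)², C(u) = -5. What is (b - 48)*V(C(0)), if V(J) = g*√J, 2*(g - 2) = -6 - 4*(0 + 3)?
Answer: 273*I*√5 ≈ 610.45*I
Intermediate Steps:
b = 9 (b = 3² = 9)
g = -7 (g = 2 + (-6 - 4*(0 + 3))/2 = 2 + (-6 - 4*3)/2 = 2 + (-6 - 12)/2 = 2 + (½)*(-18) = 2 - 9 = -7)
V(J) = -7*√J
(b - 48)*V(C(0)) = (9 - 48)*(-7*I*√5) = -(-273)*I*√5 = 273*I*√5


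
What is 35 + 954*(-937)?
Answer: -893863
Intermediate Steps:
35 + 954*(-937) = 35 - 893898 = -893863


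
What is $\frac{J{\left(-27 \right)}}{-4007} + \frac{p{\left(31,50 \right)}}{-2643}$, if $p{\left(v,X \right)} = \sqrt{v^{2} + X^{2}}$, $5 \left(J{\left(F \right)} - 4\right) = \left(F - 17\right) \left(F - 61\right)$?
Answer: $- \frac{3892}{20035} - \frac{\sqrt{3461}}{2643} \approx -0.21652$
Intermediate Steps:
$J{\left(F \right)} = 4 + \frac{\left(-61 + F\right) \left(-17 + F\right)}{5}$ ($J{\left(F \right)} = 4 + \frac{\left(F - 17\right) \left(F - 61\right)}{5} = 4 + \frac{\left(-17 + F\right) \left(-61 + F\right)}{5} = 4 + \frac{\left(-61 + F\right) \left(-17 + F\right)}{5}$)
$p{\left(v,X \right)} = \sqrt{X^{2} + v^{2}}$
$\frac{J{\left(-27 \right)}}{-4007} + \frac{p{\left(31,50 \right)}}{-2643} = \frac{\frac{1057}{5} - - \frac{2106}{5} + \frac{\left(-27\right)^{2}}{5}}{-4007} + \frac{\sqrt{50^{2} + 31^{2}}}{-2643} = \left(\frac{1057}{5} + \frac{2106}{5} + \frac{1}{5} \cdot 729\right) \left(- \frac{1}{4007}\right) + \sqrt{2500 + 961} \left(- \frac{1}{2643}\right) = \left(\frac{1057}{5} + \frac{2106}{5} + \frac{729}{5}\right) \left(- \frac{1}{4007}\right) + \sqrt{3461} \left(- \frac{1}{2643}\right) = \frac{3892}{5} \left(- \frac{1}{4007}\right) - \frac{\sqrt{3461}}{2643} = - \frac{3892}{20035} - \frac{\sqrt{3461}}{2643}$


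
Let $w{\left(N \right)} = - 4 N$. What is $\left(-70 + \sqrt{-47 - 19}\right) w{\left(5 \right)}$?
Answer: $1400 - 20 i \sqrt{66} \approx 1400.0 - 162.48 i$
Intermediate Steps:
$\left(-70 + \sqrt{-47 - 19}\right) w{\left(5 \right)} = \left(-70 + \sqrt{-47 - 19}\right) \left(\left(-4\right) 5\right) = \left(-70 + \sqrt{-66}\right) \left(-20\right) = \left(-70 + i \sqrt{66}\right) \left(-20\right) = 1400 - 20 i \sqrt{66}$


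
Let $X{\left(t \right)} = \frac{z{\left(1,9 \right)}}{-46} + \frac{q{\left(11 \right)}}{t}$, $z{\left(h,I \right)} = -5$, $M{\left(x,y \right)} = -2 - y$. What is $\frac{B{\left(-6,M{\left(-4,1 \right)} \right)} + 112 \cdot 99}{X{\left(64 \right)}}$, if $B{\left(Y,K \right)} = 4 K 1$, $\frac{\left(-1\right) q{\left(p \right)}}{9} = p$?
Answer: $- \frac{16303872}{2117} \approx -7701.4$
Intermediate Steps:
$q{\left(p \right)} = - 9 p$
$B{\left(Y,K \right)} = 4 K$
$X{\left(t \right)} = \frac{5}{46} - \frac{99}{t}$ ($X{\left(t \right)} = - \frac{5}{-46} + \frac{\left(-9\right) 11}{t} = \left(-5\right) \left(- \frac{1}{46}\right) - \frac{99}{t} = \frac{5}{46} - \frac{99}{t}$)
$\frac{B{\left(-6,M{\left(-4,1 \right)} \right)} + 112 \cdot 99}{X{\left(64 \right)}} = \frac{4 \left(-2 - 1\right) + 112 \cdot 99}{\frac{5}{46} - \frac{99}{64}} = \frac{4 \left(-2 - 1\right) + 11088}{\frac{5}{46} - \frac{99}{64}} = \frac{4 \left(-3\right) + 11088}{\frac{5}{46} - \frac{99}{64}} = \frac{-12 + 11088}{- \frac{2117}{1472}} = 11076 \left(- \frac{1472}{2117}\right) = - \frac{16303872}{2117}$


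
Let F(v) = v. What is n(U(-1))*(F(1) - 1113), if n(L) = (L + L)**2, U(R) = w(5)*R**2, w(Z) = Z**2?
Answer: -2780000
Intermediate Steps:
U(R) = 25*R**2 (U(R) = 5**2*R**2 = 25*R**2)
n(L) = 4*L**2 (n(L) = (2*L)**2 = 4*L**2)
n(U(-1))*(F(1) - 1113) = (4*(25*(-1)**2)**2)*(1 - 1113) = (4*(25*1)**2)*(-1112) = (4*25**2)*(-1112) = (4*625)*(-1112) = 2500*(-1112) = -2780000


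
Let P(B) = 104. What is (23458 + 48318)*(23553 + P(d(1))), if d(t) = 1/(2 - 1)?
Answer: 1698004832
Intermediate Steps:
d(t) = 1 (d(t) = 1/1 = 1)
(23458 + 48318)*(23553 + P(d(1))) = (23458 + 48318)*(23553 + 104) = 71776*23657 = 1698004832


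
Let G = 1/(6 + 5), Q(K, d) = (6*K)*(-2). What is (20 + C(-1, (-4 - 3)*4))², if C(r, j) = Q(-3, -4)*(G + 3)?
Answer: 2085136/121 ≈ 17233.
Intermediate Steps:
Q(K, d) = -12*K
G = 1/11 ≈ 0.090909
C(r, j) = 1224/11 (C(r, j) = (-12*(-3))*(1/11 + 3) = 36*(34/11) = 1224/11)
(20 + C(-1, (-4 - 3)*4))² = (20 + 1224/11)² = (1444/11)² = 2085136/121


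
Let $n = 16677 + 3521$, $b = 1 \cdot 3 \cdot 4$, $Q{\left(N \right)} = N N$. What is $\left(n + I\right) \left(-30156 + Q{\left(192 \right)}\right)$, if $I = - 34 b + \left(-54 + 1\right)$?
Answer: $132395796$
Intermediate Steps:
$Q{\left(N \right)} = N^{2}$
$b = 12$ ($b = 3 \cdot 4 = 12$)
$n = 20198$
$I = -461$ ($I = \left(-34\right) 12 + \left(-54 + 1\right) = -408 - 53 = -461$)
$\left(n + I\right) \left(-30156 + Q{\left(192 \right)}\right) = \left(20198 - 461\right) \left(-30156 + 192^{2}\right) = 19737 \left(-30156 + 36864\right) = 19737 \cdot 6708 = 132395796$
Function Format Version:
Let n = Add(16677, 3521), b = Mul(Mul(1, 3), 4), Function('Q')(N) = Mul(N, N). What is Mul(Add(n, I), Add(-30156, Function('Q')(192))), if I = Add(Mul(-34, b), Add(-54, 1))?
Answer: 132395796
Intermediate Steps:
Function('Q')(N) = Pow(N, 2)
b = 12 (b = Mul(3, 4) = 12)
n = 20198
I = -461 (I = Add(Mul(-34, 12), Add(-54, 1)) = Add(-408, -53) = -461)
Mul(Add(n, I), Add(-30156, Function('Q')(192))) = Mul(Add(20198, -461), Add(-30156, Pow(192, 2))) = Mul(19737, Add(-30156, 36864)) = Mul(19737, 6708) = 132395796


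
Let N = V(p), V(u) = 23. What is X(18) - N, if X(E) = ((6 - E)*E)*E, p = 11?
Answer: -3911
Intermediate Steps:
X(E) = E²*(6 - E) (X(E) = (E*(6 - E))*E = E²*(6 - E))
N = 23
X(18) - N = 18²*(6 - 1*18) - 1*23 = 324*(6 - 18) - 23 = 324*(-12) - 23 = -3888 - 23 = -3911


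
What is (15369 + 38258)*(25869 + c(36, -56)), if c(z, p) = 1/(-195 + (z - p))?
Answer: 142889463262/103 ≈ 1.3873e+9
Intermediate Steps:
c(z, p) = 1/(-195 + z - p)
(15369 + 38258)*(25869 + c(36, -56)) = (15369 + 38258)*(25869 + 1/(-195 + 36 - 1*(-56))) = 53627*(25869 + 1/(-195 + 36 + 56)) = 53627*(25869 + 1/(-103)) = 53627*(25869 - 1/103) = 53627*(2664506/103) = 142889463262/103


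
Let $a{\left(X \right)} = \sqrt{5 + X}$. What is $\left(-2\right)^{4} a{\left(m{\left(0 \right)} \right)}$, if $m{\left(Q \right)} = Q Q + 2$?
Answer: $16 \sqrt{7} \approx 42.332$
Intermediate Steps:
$m{\left(Q \right)} = 2 + Q^{2}$ ($m{\left(Q \right)} = Q^{2} + 2 = 2 + Q^{2}$)
$\left(-2\right)^{4} a{\left(m{\left(0 \right)} \right)} = \left(-2\right)^{4} \sqrt{5 + \left(2 + 0^{2}\right)} = 16 \sqrt{5 + \left(2 + 0\right)} = 16 \sqrt{5 + 2} = 16 \sqrt{7}$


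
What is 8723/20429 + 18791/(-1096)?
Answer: -374320931/22390184 ≈ -16.718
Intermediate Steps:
8723/20429 + 18791/(-1096) = 8723*(1/20429) + 18791*(-1/1096) = 8723/20429 - 18791/1096 = -374320931/22390184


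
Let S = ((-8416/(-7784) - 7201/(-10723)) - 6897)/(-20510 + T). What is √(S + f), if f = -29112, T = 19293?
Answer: I*√4692745057722766446854046/12697543943 ≈ 170.61*I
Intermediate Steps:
S = 71941417494/12697543943 (S = ((-8416/(-7784) - 7201/(-10723)) - 6897)/(-20510 + 19293) = ((-8416*(-1/7784) - 7201*(-1/10723)) - 6897)/(-1217) = ((1052/973 + 7201/10723) - 6897)*(-1/1217) = (18287169/10433479 - 6897)*(-1/1217) = -71941417494/10433479*(-1/1217) = 71941417494/12697543943 ≈ 5.6658)
√(S + f) = √(71941417494/12697543943 - 29112) = √(-369578957851122/12697543943) = I*√4692745057722766446854046/12697543943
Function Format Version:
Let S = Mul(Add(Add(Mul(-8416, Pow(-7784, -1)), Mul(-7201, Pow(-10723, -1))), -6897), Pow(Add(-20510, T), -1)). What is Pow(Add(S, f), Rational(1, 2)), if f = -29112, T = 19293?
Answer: Mul(Rational(1, 12697543943), I, Pow(4692745057722766446854046, Rational(1, 2))) ≈ Mul(170.61, I)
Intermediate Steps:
S = Rational(71941417494, 12697543943) (S = Mul(Add(Add(Mul(-8416, Pow(-7784, -1)), Mul(-7201, Pow(-10723, -1))), -6897), Pow(Add(-20510, 19293), -1)) = Mul(Add(Add(Mul(-8416, Rational(-1, 7784)), Mul(-7201, Rational(-1, 10723))), -6897), Pow(-1217, -1)) = Mul(Add(Add(Rational(1052, 973), Rational(7201, 10723)), -6897), Rational(-1, 1217)) = Mul(Add(Rational(18287169, 10433479), -6897), Rational(-1, 1217)) = Mul(Rational(-71941417494, 10433479), Rational(-1, 1217)) = Rational(71941417494, 12697543943) ≈ 5.6658)
Pow(Add(S, f), Rational(1, 2)) = Pow(Add(Rational(71941417494, 12697543943), -29112), Rational(1, 2)) = Pow(Rational(-369578957851122, 12697543943), Rational(1, 2)) = Mul(Rational(1, 12697543943), I, Pow(4692745057722766446854046, Rational(1, 2)))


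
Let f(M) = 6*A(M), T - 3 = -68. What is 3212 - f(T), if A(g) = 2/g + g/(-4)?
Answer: 404909/130 ≈ 3114.7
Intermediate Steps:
A(g) = 2/g - g/4 (A(g) = 2/g + g*(-¼) = 2/g - g/4)
T = -65 (T = 3 - 68 = -65)
f(M) = 12/M - 3*M/2 (f(M) = 6*(2/M - M/4) = 12/M - 3*M/2)
3212 - f(T) = 3212 - (12/(-65) - 3/2*(-65)) = 3212 - (12*(-1/65) + 195/2) = 3212 - (-12/65 + 195/2) = 3212 - 1*12651/130 = 3212 - 12651/130 = 404909/130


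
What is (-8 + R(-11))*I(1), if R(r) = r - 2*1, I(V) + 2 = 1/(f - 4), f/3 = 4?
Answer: 315/8 ≈ 39.375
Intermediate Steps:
f = 12 (f = 3*4 = 12)
I(V) = -15/8 (I(V) = -2 + 1/(12 - 4) = -2 + 1/8 = -2 + ⅛ = -15/8)
R(r) = -2 + r (R(r) = r - 2 = -2 + r)
(-8 + R(-11))*I(1) = (-8 + (-2 - 11))*(-15/8) = (-8 - 13)*(-15/8) = -21*(-15/8) = 315/8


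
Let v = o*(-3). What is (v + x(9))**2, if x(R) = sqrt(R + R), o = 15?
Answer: 2043 - 270*sqrt(2) ≈ 1661.2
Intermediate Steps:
x(R) = sqrt(2)*sqrt(R) (x(R) = sqrt(2*R) = sqrt(2)*sqrt(R))
v = -45 (v = 15*(-3) = -45)
(v + x(9))**2 = (-45 + sqrt(2)*sqrt(9))**2 = (-45 + sqrt(2)*3)**2 = (-45 + 3*sqrt(2))**2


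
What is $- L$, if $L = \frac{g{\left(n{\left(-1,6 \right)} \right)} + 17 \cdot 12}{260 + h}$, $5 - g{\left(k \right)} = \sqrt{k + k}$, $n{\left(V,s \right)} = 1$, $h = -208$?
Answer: $- \frac{209}{52} + \frac{\sqrt{2}}{52} \approx -3.992$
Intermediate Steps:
$g{\left(k \right)} = 5 - \sqrt{2} \sqrt{k}$ ($g{\left(k \right)} = 5 - \sqrt{k + k} = 5 - \sqrt{2 k} = 5 - \sqrt{2} \sqrt{k}$)
$L = \frac{209}{52} - \frac{\sqrt{2}}{52}$ ($L = \frac{\left(5 - \sqrt{2} \sqrt{1}\right) + 17 \cdot 12}{260 - 208} = \frac{\left(5 - \sqrt{2} \cdot 1\right) + 204}{52} = \left(\left(5 - \sqrt{2}\right) + 204\right) \frac{1}{52} = \left(209 - \sqrt{2}\right) \frac{1}{52} = \frac{209}{52} - \frac{\sqrt{2}}{52} \approx 3.992$)
$- L = - (\frac{209}{52} - \frac{\sqrt{2}}{52}) = - \frac{209}{52} + \frac{\sqrt{2}}{52}$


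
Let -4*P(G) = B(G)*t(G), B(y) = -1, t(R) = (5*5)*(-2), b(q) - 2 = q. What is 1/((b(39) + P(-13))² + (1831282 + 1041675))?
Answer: 4/11495077 ≈ 3.4797e-7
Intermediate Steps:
b(q) = 2 + q
t(R) = -50 (t(R) = 25*(-2) = -50)
P(G) = -25/2 (P(G) = -(-1)*(-50)/4 = -¼*50 = -25/2)
1/((b(39) + P(-13))² + (1831282 + 1041675)) = 1/(((2 + 39) - 25/2)² + (1831282 + 1041675)) = 1/((41 - 25/2)² + 2872957) = 1/((57/2)² + 2872957) = 1/(3249/4 + 2872957) = 1/(11495077/4) = 4/11495077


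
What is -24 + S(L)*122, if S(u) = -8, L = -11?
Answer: -1000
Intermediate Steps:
-24 + S(L)*122 = -24 - 8*122 = -24 - 976 = -1000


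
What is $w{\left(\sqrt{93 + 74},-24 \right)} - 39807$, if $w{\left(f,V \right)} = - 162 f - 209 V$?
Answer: $-34791 - 162 \sqrt{167} \approx -36885.0$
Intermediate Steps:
$w{\left(f,V \right)} = - 209 V - 162 f$
$w{\left(\sqrt{93 + 74},-24 \right)} - 39807 = \left(\left(-209\right) \left(-24\right) - 162 \sqrt{93 + 74}\right) - 39807 = \left(5016 - 162 \sqrt{167}\right) - 39807 = -34791 - 162 \sqrt{167}$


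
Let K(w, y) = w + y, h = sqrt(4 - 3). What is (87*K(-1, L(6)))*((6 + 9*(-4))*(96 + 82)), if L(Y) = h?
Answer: 0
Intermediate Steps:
h = 1 (h = sqrt(1) = 1)
L(Y) = 1
(87*K(-1, L(6)))*((6 + 9*(-4))*(96 + 82)) = (87*(-1 + 1))*((6 + 9*(-4))*(96 + 82)) = (87*0)*((6 - 36)*178) = 0*(-30*178) = 0*(-5340) = 0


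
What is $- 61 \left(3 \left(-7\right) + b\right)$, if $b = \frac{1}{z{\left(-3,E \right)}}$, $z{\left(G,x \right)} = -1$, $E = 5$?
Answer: $1342$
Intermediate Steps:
$b = -1$ ($b = \frac{1}{-1} = -1$)
$- 61 \left(3 \left(-7\right) + b\right) = - 61 \left(3 \left(-7\right) - 1\right) = - 61 \left(-21 - 1\right) = \left(-61\right) \left(-22\right) = 1342$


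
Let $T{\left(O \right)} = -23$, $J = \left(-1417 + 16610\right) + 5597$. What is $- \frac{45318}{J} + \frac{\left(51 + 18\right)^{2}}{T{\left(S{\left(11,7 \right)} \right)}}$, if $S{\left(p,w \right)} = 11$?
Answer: $- \frac{103544}{495} \approx -209.18$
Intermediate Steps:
$J = 20790$ ($J = 15193 + 5597 = 20790$)
$- \frac{45318}{J} + \frac{\left(51 + 18\right)^{2}}{T{\left(S{\left(11,7 \right)} \right)}} = - \frac{45318}{20790} + \frac{\left(51 + 18\right)^{2}}{-23} = \left(-45318\right) \frac{1}{20790} + 69^{2} \left(- \frac{1}{23}\right) = - \frac{1079}{495} + 4761 \left(- \frac{1}{23}\right) = - \frac{1079}{495} - 207 = - \frac{103544}{495}$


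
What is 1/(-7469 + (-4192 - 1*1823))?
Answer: -1/13484 ≈ -7.4162e-5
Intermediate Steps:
1/(-7469 + (-4192 - 1*1823)) = 1/(-7469 + (-4192 - 1823)) = 1/(-7469 - 6015) = 1/(-13484) = -1/13484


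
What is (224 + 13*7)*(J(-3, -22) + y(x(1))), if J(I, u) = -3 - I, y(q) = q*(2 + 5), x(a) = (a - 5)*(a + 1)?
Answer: -17640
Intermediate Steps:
x(a) = (1 + a)*(-5 + a) (x(a) = (-5 + a)*(1 + a) = (1 + a)*(-5 + a))
y(q) = 7*q (y(q) = q*7 = 7*q)
(224 + 13*7)*(J(-3, -22) + y(x(1))) = (224 + 13*7)*((-3 - 1*(-3)) + 7*(-5 + 1² - 4*1)) = (224 + 91)*((-3 + 3) + 7*(-5 + 1 - 4)) = 315*(0 + 7*(-8)) = 315*(0 - 56) = 315*(-56) = -17640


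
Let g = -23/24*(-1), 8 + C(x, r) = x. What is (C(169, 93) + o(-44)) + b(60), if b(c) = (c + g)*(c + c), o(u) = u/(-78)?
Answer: 291586/39 ≈ 7476.6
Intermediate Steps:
C(x, r) = -8 + x
g = 23/24 (g = -23*1/24*(-1) = -23/24*(-1) = 23/24 ≈ 0.95833)
o(u) = -u/78 (o(u) = u*(-1/78) = -u/78)
b(c) = 2*c*(23/24 + c) (b(c) = (c + 23/24)*(c + c) = (23/24 + c)*(2*c) = 2*c*(23/24 + c))
(C(169, 93) + o(-44)) + b(60) = ((-8 + 169) - 1/78*(-44)) + (1/12)*60*(23 + 24*60) = (161 + 22/39) + (1/12)*60*(23 + 1440) = 6301/39 + (1/12)*60*1463 = 6301/39 + 7315 = 291586/39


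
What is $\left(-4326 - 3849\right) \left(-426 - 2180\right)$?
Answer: $21304050$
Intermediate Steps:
$\left(-4326 - 3849\right) \left(-426 - 2180\right) = \left(-8175\right) \left(-2606\right) = 21304050$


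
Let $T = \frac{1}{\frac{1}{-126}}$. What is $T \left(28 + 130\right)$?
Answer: $-19908$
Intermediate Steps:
$T = -126$ ($T = \frac{1}{- \frac{1}{126}} = -126$)
$T \left(28 + 130\right) = - 126 \left(28 + 130\right) = \left(-126\right) 158 = -19908$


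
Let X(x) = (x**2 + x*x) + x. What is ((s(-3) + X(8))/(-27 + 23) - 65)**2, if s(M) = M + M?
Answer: 38025/4 ≈ 9506.3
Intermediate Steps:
s(M) = 2*M
X(x) = x + 2*x**2 (X(x) = (x**2 + x**2) + x = 2*x**2 + x = x + 2*x**2)
((s(-3) + X(8))/(-27 + 23) - 65)**2 = ((2*(-3) + 8*(1 + 2*8))/(-27 + 23) - 65)**2 = ((-6 + 8*(1 + 16))/(-4) - 65)**2 = ((-6 + 8*17)*(-1/4) - 65)**2 = ((-6 + 136)*(-1/4) - 65)**2 = (130*(-1/4) - 65)**2 = (-65/2 - 65)**2 = (-195/2)**2 = 38025/4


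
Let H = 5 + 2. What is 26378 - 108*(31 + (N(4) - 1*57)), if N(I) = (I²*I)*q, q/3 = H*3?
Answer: -406270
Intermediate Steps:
H = 7
q = 63 (q = 3*(7*3) = 3*21 = 63)
N(I) = 63*I³ (N(I) = (I²*I)*63 = I³*63 = 63*I³)
26378 - 108*(31 + (N(4) - 1*57)) = 26378 - 108*(31 + (63*4³ - 1*57)) = 26378 - 108*(31 + (63*64 - 57)) = 26378 - 108*(31 + (4032 - 57)) = 26378 - 108*(31 + 3975) = 26378 - 108*4006 = 26378 - 432648 = -406270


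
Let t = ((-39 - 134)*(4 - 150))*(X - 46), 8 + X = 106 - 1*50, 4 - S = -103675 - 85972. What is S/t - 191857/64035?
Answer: 2452453573/3234792060 ≈ 0.75815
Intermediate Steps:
S = 189651 (S = 4 - (-103675 - 85972) = 4 - 1*(-189647) = 4 + 189647 = 189651)
X = 48 (X = -8 + (106 - 1*50) = -8 + (106 - 50) = -8 + 56 = 48)
t = 50516 (t = ((-39 - 134)*(4 - 150))*(48 - 46) = -173*(-146)*2 = 25258*2 = 50516)
S/t - 191857/64035 = 189651/50516 - 191857/64035 = 2452453573/3234792060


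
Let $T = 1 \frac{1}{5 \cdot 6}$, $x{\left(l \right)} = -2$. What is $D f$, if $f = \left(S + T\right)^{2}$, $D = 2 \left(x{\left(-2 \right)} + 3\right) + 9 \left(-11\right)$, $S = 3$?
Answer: $- \frac{803257}{900} \approx -892.51$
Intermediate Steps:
$T = \frac{1}{30}$ ($T = 1 \cdot \frac{1}{30} = \frac{1}{30} \approx 0.033333$)
$D = -97$ ($D = 2 \left(-2 + 3\right) + 9 \left(-11\right) = 2 \cdot 1 - 99 = 2 - 99 = -97$)
$f = \frac{8281}{900}$ ($f = \left(3 + \frac{1}{30}\right)^{2} = \left(\frac{91}{30}\right)^{2} = \frac{8281}{900} \approx 9.2011$)
$D f = \left(-97\right) \frac{8281}{900} = - \frac{803257}{900}$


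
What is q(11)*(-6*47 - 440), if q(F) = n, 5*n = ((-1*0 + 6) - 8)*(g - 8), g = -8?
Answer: -23104/5 ≈ -4620.8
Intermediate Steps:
n = 32/5 (n = (((-1*0 + 6) - 8)*(-8 - 8))/5 = (((0 + 6) - 8)*(-16))/5 = ((6 - 8)*(-16))/5 = (-2*(-16))/5 = (⅕)*32 = 32/5 ≈ 6.4000)
q(F) = 32/5
q(11)*(-6*47 - 440) = 32*(-6*47 - 440)/5 = 32*(-282 - 440)/5 = (32/5)*(-722) = -23104/5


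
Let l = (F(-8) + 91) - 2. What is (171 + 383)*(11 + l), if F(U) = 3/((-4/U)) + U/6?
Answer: 173956/3 ≈ 57985.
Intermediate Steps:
F(U) = -7*U/12 (F(U) = 3*(-U/4) + U*(1/6) = -3*U/4 + U/6 = -7*U/12)
l = 281/3 (l = (-7/12*(-8) + 91) - 2 = (14/3 + 91) - 2 = 287/3 - 2 = 281/3 ≈ 93.667)
(171 + 383)*(11 + l) = (171 + 383)*(11 + 281/3) = 554*(314/3) = 173956/3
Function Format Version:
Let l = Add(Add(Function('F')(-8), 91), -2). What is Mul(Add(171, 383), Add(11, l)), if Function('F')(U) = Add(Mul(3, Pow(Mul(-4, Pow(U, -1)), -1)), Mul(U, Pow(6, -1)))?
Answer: Rational(173956, 3) ≈ 57985.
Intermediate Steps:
Function('F')(U) = Mul(Rational(-7, 12), U) (Function('F')(U) = Add(Mul(3, Mul(Rational(-1, 4), U)), Mul(U, Rational(1, 6))) = Add(Mul(Rational(-3, 4), U), Mul(Rational(1, 6), U)) = Mul(Rational(-7, 12), U))
l = Rational(281, 3) (l = Add(Add(Mul(Rational(-7, 12), -8), 91), -2) = Add(Add(Rational(14, 3), 91), -2) = Add(Rational(287, 3), -2) = Rational(281, 3) ≈ 93.667)
Mul(Add(171, 383), Add(11, l)) = Mul(Add(171, 383), Add(11, Rational(281, 3))) = Mul(554, Rational(314, 3)) = Rational(173956, 3)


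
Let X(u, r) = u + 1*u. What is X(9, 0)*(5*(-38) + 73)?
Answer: -2106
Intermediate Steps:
X(u, r) = 2*u (X(u, r) = u + u = 2*u)
X(9, 0)*(5*(-38) + 73) = (2*9)*(5*(-38) + 73) = 18*(-190 + 73) = 18*(-117) = -2106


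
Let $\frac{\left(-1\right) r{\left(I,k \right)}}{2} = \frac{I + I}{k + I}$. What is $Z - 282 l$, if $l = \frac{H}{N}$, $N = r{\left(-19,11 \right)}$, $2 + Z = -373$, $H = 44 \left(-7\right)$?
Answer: $- \frac{180837}{19} \approx -9517.7$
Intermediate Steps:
$H = -308$
$Z = -375$ ($Z = -2 - 373 = -375$)
$r{\left(I,k \right)} = - \frac{4 I}{I + k}$ ($r{\left(I,k \right)} = - 2 \frac{I + I}{k + I} = - 2 \frac{2 I}{I + k} = - \frac{4 I}{I + k}$)
$N = - \frac{19}{2}$ ($N = \left(-4\right) \left(-19\right) \frac{1}{-19 + 11} = \left(-4\right) \left(-19\right) \frac{1}{-8} = \left(-4\right) \left(-19\right) \left(- \frac{1}{8}\right) = - \frac{19}{2} \approx -9.5$)
$l = \frac{616}{19}$ ($l = - \frac{308}{- \frac{19}{2}} = \left(-308\right) \left(- \frac{2}{19}\right) = \frac{616}{19} \approx 32.421$)
$Z - 282 l = -375 - \frac{173712}{19} = - \frac{180837}{19}$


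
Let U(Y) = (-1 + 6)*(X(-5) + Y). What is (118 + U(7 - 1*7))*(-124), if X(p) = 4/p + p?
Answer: -11036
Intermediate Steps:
X(p) = p + 4/p
U(Y) = -29 + 5*Y (U(Y) = (-1 + 6)*((-5 + 4/(-5)) + Y) = 5*((-5 + 4*(-1/5)) + Y) = 5*((-5 - 4/5) + Y) = 5*(-29/5 + Y) = -29 + 5*Y)
(118 + U(7 - 1*7))*(-124) = (118 + (-29 + 5*(7 - 1*7)))*(-124) = (118 + (-29 + 5*(7 - 7)))*(-124) = (118 + (-29 + 5*0))*(-124) = (118 + (-29 + 0))*(-124) = (118 - 29)*(-124) = 89*(-124) = -11036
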